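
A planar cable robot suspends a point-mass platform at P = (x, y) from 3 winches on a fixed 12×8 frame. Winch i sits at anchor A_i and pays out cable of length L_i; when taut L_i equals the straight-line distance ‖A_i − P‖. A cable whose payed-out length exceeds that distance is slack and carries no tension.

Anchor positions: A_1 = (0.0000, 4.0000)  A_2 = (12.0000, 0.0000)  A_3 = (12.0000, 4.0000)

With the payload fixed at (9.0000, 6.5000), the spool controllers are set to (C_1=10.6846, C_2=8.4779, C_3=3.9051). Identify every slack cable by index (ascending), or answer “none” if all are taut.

cable 1: L_1 = ‖A_1−P‖ = 9.3408;  C_1 = 10.6846 → slack
cable 2: L_2 = ‖A_2−P‖ = 7.1589;  C_2 = 8.4779 → slack
cable 3: L_3 = ‖A_3−P‖ = 3.9051;  C_3 = 3.9051 → taut

1, 2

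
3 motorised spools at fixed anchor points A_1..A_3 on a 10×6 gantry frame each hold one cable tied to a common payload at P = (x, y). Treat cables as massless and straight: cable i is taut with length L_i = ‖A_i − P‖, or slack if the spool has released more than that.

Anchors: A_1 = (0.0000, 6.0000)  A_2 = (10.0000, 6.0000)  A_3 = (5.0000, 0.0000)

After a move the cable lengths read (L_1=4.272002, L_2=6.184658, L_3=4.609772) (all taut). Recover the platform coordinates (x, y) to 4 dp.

(4.0000, 4.5000)

circle eqns → linear via eq_j − eq_1; set c_j = A_j·A_j − L_j²
c_1 = 0.0000+36.0000−18.2500 = 17.7500
-20.0000·x + 0.0000·y = c_1−c_2 = -80.0000
-10.0000·x + 12.0000·y = c_1−c_3 = 14.0000
solve first two rows → x=4.0000, y=4.5000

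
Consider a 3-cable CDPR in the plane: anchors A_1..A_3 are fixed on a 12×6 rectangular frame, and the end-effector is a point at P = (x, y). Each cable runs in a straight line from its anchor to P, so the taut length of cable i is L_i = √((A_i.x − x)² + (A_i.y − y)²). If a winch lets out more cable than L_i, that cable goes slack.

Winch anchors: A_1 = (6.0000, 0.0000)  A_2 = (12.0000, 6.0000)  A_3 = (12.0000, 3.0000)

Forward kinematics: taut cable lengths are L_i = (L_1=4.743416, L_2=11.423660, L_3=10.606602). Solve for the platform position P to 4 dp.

(1.5000, 1.5000)

each cable: (A_i−P)·(A_i−P) = L_i²; let k_i = ‖A_i‖²−L_i²
k_1 = 36.0000+0.0000−22.5000 = 13.5000
row 1: -12.0000x − 12.0000y = -36.0000  (k_2=49.5000)
row 2: -12.0000x − 6.0000y = -27.0000  (k_3=40.5000)
Cramer on rows 1–2 → x = 1.5000, y = 1.5000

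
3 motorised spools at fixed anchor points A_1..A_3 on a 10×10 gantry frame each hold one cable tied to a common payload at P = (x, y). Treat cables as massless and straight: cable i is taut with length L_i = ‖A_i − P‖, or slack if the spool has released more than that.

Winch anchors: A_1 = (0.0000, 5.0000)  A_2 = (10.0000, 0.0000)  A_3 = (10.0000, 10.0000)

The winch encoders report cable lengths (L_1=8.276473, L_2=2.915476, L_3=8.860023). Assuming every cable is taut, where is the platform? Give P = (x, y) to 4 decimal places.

(7.5000, 1.5000)

expand ‖A_i−P‖²=L_i² and subtract eq 1 (k_i ≔ ‖A_i‖²−L_i²)
k_1 = 0.0000+25.0000−68.5000 = -43.5000
eq1−eq2 → [-20.0000  10.0000]·P = -135.0000
eq1−eq3 → [-20.0000  -10.0000]·P = -165.0000
2×2 solve → P = (7.5000, 1.5000)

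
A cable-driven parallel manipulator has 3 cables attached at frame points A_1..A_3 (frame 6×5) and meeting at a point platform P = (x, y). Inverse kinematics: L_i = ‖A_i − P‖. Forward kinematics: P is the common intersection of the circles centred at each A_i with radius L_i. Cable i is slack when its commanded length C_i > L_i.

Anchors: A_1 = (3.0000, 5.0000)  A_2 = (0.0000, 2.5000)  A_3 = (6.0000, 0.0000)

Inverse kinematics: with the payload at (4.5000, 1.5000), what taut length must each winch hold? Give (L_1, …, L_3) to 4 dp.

(3.8079, 4.6098, 2.1213)

L_1 = √((3.0000−4.5000)² + (5.0000−1.5000)²) = 3.8079
L_2 = √((0.0000−4.5000)² + (2.5000−1.5000)²) = 4.6098
L_3 = √((6.0000−4.5000)² + (0.0000−1.5000)²) = 2.1213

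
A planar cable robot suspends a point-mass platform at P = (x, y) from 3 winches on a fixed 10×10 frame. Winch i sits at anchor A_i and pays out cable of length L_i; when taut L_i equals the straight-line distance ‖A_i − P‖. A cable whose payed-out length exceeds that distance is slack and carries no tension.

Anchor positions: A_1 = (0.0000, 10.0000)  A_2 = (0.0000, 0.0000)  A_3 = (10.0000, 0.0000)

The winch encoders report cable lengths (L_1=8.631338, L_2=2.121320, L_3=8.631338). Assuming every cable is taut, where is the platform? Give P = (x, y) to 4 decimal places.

circle eqns → linear via eq_j − eq_1; set c_j = A_j·A_j − L_j²
c_1 = 0.0000+100.0000−74.5000 = 25.5000
0.0000·x + 20.0000·y = c_1−c_2 = 30.0000
-20.0000·x + 20.0000·y = c_1−c_3 = 0.0000
solve first two rows → x=1.5000, y=1.5000

(1.5000, 1.5000)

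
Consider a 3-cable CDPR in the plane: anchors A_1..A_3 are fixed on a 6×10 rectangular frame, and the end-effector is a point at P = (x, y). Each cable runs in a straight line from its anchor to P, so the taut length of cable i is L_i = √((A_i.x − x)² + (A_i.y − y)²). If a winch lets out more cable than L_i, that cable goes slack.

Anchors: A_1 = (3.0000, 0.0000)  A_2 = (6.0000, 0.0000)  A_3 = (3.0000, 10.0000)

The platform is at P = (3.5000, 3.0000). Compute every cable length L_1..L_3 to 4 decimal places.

(3.0414, 3.9051, 7.0178)

L_1 = √((3.0000−3.5000)² + (0.0000−3.0000)²) = 3.0414
L_2 = √((6.0000−3.5000)² + (0.0000−3.0000)²) = 3.9051
L_3 = √((3.0000−3.5000)² + (10.0000−3.0000)²) = 7.0178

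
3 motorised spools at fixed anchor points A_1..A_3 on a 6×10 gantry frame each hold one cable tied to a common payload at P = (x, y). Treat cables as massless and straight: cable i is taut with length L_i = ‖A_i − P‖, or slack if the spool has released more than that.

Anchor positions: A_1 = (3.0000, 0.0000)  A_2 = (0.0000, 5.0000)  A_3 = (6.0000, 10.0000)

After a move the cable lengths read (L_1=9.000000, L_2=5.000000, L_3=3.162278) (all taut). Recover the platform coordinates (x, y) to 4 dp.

expand ‖A_i−P‖²=L_i² and subtract eq 1 (c_i ≔ ‖A_i‖²−L_i²)
c_1 = 9.0000+0.0000−81.0000 = -72.0000
eq1−eq2 → [6.0000  -10.0000]·P = -72.0000
eq1−eq3 → [-6.0000  -20.0000]·P = -198.0000
2×2 solve → P = (3.0000, 9.0000)

(3.0000, 9.0000)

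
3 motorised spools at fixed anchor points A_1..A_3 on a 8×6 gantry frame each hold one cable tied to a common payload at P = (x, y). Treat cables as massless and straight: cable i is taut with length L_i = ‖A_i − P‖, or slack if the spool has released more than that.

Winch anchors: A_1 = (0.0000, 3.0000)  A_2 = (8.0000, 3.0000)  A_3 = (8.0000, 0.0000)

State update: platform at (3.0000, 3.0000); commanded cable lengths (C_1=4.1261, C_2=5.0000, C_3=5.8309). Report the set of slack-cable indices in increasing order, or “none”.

1

i=1: geometric 3.0000 vs commanded 4.1261 ⇒ slack
i=2: geometric 5.0000 vs commanded 5.0000 ⇒ taut
i=3: geometric 5.8310 vs commanded 5.8309 ⇒ taut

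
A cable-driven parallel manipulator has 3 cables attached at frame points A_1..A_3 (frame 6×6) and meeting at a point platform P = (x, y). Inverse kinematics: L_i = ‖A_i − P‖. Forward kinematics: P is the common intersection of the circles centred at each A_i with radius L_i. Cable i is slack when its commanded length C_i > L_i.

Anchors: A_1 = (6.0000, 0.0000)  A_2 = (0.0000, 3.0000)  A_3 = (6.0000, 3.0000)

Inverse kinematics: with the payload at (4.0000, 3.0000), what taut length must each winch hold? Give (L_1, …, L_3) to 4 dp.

L_1 = √((6.0000−4.0000)² + (0.0000−3.0000)²) = 3.6056
L_2 = √((0.0000−4.0000)² + (3.0000−3.0000)²) = 4.0000
L_3 = √((6.0000−4.0000)² + (3.0000−3.0000)²) = 2.0000

(3.6056, 4.0000, 2.0000)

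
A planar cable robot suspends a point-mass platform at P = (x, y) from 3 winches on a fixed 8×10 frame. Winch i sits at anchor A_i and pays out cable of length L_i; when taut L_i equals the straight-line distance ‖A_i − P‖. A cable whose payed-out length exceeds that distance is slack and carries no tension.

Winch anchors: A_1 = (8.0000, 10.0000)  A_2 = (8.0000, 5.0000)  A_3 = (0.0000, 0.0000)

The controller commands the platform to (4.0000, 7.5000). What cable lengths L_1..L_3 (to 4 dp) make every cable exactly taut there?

(4.7170, 4.7170, 8.5000)

L_1 = √((8.0000−4.0000)² + (10.0000−7.5000)²) = 4.7170
L_2 = √((8.0000−4.0000)² + (5.0000−7.5000)²) = 4.7170
L_3 = √((0.0000−4.0000)² + (0.0000−7.5000)²) = 8.5000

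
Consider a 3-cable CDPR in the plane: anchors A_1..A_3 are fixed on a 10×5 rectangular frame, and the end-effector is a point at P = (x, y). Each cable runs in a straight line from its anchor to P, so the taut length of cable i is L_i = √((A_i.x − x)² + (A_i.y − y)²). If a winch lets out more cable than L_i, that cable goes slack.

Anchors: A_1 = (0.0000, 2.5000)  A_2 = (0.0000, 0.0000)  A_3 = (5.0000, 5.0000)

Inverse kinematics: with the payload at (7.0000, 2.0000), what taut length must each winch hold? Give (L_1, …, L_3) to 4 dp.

(7.0178, 7.2801, 3.6056)

cable 1: Δx=-7.0000, Δy=0.5000; L_1 = √(Δx²+Δy²) = 7.0178
cable 2: Δx=-7.0000, Δy=-2.0000; L_2 = √(Δx²+Δy²) = 7.2801
cable 3: Δx=-2.0000, Δy=3.0000; L_3 = √(Δx²+Δy²) = 3.6056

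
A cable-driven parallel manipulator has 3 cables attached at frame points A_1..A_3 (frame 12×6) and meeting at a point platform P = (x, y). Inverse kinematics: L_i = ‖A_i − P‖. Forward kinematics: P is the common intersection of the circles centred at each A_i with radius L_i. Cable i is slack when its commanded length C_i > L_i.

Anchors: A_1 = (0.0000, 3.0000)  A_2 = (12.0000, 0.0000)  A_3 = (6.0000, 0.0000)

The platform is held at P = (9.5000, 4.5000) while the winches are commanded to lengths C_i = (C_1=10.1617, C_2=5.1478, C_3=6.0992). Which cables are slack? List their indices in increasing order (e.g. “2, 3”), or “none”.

cable 1: L_1 = ‖A_1−P‖ = 9.6177;  C_1 = 10.1617 → slack
cable 2: L_2 = ‖A_2−P‖ = 5.1478;  C_2 = 5.1478 → taut
cable 3: L_3 = ‖A_3−P‖ = 5.7009;  C_3 = 6.0992 → slack

1, 3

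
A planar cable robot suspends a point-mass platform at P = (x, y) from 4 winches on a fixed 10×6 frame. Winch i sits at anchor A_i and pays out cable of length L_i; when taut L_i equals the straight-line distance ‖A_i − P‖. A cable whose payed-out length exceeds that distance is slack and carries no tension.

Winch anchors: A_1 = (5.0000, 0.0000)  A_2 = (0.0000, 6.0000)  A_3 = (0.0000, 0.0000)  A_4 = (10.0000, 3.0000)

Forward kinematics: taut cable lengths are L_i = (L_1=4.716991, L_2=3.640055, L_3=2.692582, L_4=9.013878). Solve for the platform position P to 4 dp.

circle eqns → linear via eq_j − eq_1; set k_j = A_j·A_j − L_j²
k_1 = 25.0000+0.0000−22.2500 = 2.7500
10.0000·x − 12.0000·y = k_1−k_2 = -20.0000
10.0000·x + 0.0000·y = k_1−k_3 = 10.0000
-10.0000·x − 6.0000·y = k_1−k_4 = -25.0000
solve first two rows → x=1.0000, y=2.5000
check cable 4: ‖A_4−P‖² = 81.2500 ≈ L_4² = 81.2500 ✓

(1.0000, 2.5000)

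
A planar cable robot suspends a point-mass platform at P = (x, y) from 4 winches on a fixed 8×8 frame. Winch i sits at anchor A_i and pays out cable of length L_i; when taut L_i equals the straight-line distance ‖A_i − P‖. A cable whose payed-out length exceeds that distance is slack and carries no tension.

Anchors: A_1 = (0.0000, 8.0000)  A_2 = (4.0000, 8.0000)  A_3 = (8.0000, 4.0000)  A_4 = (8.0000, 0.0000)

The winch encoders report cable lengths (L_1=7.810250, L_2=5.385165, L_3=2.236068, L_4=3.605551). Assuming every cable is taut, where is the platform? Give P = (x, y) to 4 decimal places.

each cable: (A_i−P)·(A_i−P) = L_i²; let q_i = ‖A_i‖²−L_i²
q_1 = 0.0000+64.0000−61.0000 = 3.0000
row 1: -8.0000x + 0.0000y = -48.0000  (q_2=51.0000)
row 2: -16.0000x + 8.0000y = -72.0000  (q_3=75.0000)
row 3: -16.0000x + 16.0000y = -48.0000  (q_4=51.0000)
Cramer on rows 1–2 → x = 6.0000, y = 3.0000
check cable 4: ‖A_4−P‖² = 13.0000 ≈ L_4² = 13.0000 ✓

(6.0000, 3.0000)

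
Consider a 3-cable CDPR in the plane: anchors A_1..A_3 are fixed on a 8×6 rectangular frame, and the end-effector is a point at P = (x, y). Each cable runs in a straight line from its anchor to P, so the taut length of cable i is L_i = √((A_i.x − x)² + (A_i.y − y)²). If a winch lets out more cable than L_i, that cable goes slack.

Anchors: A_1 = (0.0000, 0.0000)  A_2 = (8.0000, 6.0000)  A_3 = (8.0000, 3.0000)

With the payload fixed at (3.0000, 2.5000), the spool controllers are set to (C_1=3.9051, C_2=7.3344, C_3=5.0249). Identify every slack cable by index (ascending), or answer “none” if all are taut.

cable 1: L_1 = ‖A_1−P‖ = 3.9051;  C_1 = 3.9051 → taut
cable 2: L_2 = ‖A_2−P‖ = 6.1033;  C_2 = 7.3344 → slack
cable 3: L_3 = ‖A_3−P‖ = 5.0249;  C_3 = 5.0249 → taut

2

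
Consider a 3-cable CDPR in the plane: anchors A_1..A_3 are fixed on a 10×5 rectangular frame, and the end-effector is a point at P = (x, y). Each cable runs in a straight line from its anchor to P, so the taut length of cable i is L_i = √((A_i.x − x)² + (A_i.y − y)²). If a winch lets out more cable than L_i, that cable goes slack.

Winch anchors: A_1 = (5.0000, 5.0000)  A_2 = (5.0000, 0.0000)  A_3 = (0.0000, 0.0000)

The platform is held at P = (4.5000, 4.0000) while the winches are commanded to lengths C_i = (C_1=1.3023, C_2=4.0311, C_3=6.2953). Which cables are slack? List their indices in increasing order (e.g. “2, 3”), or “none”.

1, 3

cable 1: √((0.5000)²+(1.0000)²)=1.1180, C_1=1.3023: slack
cable 2: √((0.5000)²+(-4.0000)²)=4.0311, C_2=4.0311: taut
cable 3: √((-4.5000)²+(-4.0000)²)=6.0208, C_3=6.2953: slack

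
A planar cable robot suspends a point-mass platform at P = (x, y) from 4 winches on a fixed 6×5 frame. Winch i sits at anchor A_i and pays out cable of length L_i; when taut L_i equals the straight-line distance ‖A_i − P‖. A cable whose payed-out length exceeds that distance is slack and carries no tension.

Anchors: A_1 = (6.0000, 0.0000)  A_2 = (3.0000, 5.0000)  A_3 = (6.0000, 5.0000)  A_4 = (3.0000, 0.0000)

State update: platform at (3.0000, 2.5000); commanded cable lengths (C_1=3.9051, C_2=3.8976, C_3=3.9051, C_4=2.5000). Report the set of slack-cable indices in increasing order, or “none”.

cable 1: √((3.0000)²+(-2.5000)²)=3.9051, C_1=3.9051: taut
cable 2: √((0.0000)²+(2.5000)²)=2.5000, C_2=3.8976: slack
cable 3: √((3.0000)²+(2.5000)²)=3.9051, C_3=3.9051: taut
cable 4: √((0.0000)²+(-2.5000)²)=2.5000, C_4=2.5000: taut

2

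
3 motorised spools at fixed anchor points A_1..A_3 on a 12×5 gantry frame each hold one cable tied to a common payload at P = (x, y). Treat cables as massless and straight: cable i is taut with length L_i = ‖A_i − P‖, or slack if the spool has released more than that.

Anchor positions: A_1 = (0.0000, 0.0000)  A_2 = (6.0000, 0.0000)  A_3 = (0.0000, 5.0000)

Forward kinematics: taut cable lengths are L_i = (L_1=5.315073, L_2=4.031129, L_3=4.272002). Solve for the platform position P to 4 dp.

(4.0000, 3.5000)

each cable: (A_i−P)·(A_i−P) = L_i²; let c_i = ‖A_i‖²−L_i²
c_1 = 0.0000+0.0000−28.2500 = -28.2500
row 1: -12.0000x + 0.0000y = -48.0000  (c_2=19.7500)
row 2: 0.0000x − 10.0000y = -35.0000  (c_3=6.7500)
Cramer on rows 1–2 → x = 4.0000, y = 3.5000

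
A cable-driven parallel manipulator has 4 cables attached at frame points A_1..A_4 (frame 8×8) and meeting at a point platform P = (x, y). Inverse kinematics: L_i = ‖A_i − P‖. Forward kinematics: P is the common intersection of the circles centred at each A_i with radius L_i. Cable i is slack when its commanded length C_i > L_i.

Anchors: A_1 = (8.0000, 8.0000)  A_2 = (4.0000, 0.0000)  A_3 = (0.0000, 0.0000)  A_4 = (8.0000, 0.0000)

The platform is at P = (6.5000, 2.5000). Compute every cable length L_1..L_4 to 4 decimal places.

(5.7009, 3.5355, 6.9642, 2.9155)

cable 1: Δx=1.5000, Δy=5.5000; L_1 = √(Δx²+Δy²) = 5.7009
cable 2: Δx=-2.5000, Δy=-2.5000; L_2 = √(Δx²+Δy²) = 3.5355
cable 3: Δx=-6.5000, Δy=-2.5000; L_3 = √(Δx²+Δy²) = 6.9642
cable 4: Δx=1.5000, Δy=-2.5000; L_4 = √(Δx²+Δy²) = 2.9155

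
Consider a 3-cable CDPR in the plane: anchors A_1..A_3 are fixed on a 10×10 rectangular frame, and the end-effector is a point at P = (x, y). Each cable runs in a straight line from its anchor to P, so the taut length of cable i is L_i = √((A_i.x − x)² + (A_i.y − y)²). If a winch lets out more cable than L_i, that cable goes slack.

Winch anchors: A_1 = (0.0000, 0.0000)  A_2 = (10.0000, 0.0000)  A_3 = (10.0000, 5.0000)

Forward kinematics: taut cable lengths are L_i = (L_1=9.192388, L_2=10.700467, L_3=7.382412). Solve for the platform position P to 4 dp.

expand ‖A_i−P‖²=L_i² and subtract eq 1 (c_i ≔ ‖A_i‖²−L_i²)
c_1 = 0.0000+0.0000−84.5000 = -84.5000
eq1−eq2 → [-20.0000  0.0000]·P = -70.0000
eq1−eq3 → [-20.0000  -10.0000]·P = -155.0000
2×2 solve → P = (3.5000, 8.5000)

(3.5000, 8.5000)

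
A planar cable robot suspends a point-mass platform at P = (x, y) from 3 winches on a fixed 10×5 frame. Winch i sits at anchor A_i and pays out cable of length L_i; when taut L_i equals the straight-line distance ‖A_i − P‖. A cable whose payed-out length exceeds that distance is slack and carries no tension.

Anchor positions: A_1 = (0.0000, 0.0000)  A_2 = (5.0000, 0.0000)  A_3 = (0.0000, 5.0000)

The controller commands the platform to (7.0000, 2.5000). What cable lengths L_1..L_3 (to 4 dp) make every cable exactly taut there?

cable 1: Δx=-7.0000, Δy=-2.5000; L_1 = √(Δx²+Δy²) = 7.4330
cable 2: Δx=-2.0000, Δy=-2.5000; L_2 = √(Δx²+Δy²) = 3.2016
cable 3: Δx=-7.0000, Δy=2.5000; L_3 = √(Δx²+Δy²) = 7.4330

(7.4330, 3.2016, 7.4330)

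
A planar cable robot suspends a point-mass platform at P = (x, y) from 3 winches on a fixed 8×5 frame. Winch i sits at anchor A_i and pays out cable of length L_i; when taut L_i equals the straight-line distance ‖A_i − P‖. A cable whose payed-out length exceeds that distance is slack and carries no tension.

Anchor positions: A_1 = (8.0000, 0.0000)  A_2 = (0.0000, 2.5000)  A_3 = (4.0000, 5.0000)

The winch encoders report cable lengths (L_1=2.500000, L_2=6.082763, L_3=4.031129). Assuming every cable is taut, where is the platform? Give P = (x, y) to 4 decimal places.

(6.0000, 1.5000)

expand ‖A_i−P‖²=L_i² and subtract eq 1 (c_i ≔ ‖A_i‖²−L_i²)
c_1 = 64.0000+0.0000−6.2500 = 57.7500
eq1−eq2 → [16.0000  -5.0000]·P = 88.5000
eq1−eq3 → [8.0000  -10.0000]·P = 33.0000
2×2 solve → P = (6.0000, 1.5000)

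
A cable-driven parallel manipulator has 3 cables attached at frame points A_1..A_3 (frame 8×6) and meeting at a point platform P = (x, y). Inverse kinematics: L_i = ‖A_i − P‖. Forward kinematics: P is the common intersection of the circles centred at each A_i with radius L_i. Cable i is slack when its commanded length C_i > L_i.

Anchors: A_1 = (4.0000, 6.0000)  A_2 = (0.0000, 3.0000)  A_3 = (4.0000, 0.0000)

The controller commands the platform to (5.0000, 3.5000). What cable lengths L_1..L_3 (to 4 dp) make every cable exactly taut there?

L_1: Δ = A_1−P = (-1.0000, 2.5000) → ‖Δ‖ = √7.2500 = 2.6926
L_2: Δ = A_2−P = (-5.0000, -0.5000) → ‖Δ‖ = √25.2500 = 5.0249
L_3: Δ = A_3−P = (-1.0000, -3.5000) → ‖Δ‖ = √13.2500 = 3.6401

(2.6926, 5.0249, 3.6401)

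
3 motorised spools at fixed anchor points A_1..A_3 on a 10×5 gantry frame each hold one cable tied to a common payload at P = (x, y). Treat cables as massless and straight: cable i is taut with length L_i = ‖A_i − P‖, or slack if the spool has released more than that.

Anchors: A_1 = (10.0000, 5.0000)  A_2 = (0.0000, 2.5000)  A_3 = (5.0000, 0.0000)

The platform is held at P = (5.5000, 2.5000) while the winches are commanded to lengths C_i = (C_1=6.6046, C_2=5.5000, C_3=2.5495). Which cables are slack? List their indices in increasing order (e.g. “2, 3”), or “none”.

1

cable 1: L_1 = ‖A_1−P‖ = 5.1478;  C_1 = 6.6046 → slack
cable 2: L_2 = ‖A_2−P‖ = 5.5000;  C_2 = 5.5000 → taut
cable 3: L_3 = ‖A_3−P‖ = 2.5495;  C_3 = 2.5495 → taut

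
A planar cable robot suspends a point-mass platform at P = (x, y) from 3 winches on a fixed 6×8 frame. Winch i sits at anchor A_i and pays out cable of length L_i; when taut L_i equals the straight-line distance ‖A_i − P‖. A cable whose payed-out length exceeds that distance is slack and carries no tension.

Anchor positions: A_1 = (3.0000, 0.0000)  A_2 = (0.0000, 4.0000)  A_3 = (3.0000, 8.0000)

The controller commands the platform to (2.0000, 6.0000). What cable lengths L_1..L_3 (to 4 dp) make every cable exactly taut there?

(6.0828, 2.8284, 2.2361)

cable 1: Δx=1.0000, Δy=-6.0000; L_1 = √(Δx²+Δy²) = 6.0828
cable 2: Δx=-2.0000, Δy=-2.0000; L_2 = √(Δx²+Δy²) = 2.8284
cable 3: Δx=1.0000, Δy=2.0000; L_3 = √(Δx²+Δy²) = 2.2361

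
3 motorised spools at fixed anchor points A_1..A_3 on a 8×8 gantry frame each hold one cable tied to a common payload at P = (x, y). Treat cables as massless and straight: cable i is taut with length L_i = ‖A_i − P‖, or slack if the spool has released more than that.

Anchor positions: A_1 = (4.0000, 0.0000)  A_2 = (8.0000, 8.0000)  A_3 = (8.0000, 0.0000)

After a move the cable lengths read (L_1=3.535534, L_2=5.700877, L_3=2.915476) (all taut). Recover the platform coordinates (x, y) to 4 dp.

(6.5000, 2.5000)

circle eqns → linear via eq_j − eq_1; set c_j = A_j·A_j − L_j²
c_1 = 16.0000+0.0000−12.5000 = 3.5000
-8.0000·x − 16.0000·y = c_1−c_2 = -92.0000
-8.0000·x + 0.0000·y = c_1−c_3 = -52.0000
solve first two rows → x=6.5000, y=2.5000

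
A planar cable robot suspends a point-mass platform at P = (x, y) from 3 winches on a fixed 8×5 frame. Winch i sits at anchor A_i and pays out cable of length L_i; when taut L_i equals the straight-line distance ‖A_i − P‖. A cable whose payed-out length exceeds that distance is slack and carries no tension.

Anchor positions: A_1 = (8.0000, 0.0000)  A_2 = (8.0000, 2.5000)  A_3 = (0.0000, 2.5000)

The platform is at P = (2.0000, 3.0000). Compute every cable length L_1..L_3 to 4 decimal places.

(6.7082, 6.0208, 2.0616)

L_1: Δ = A_1−P = (6.0000, -3.0000) → ‖Δ‖ = √45.0000 = 6.7082
L_2: Δ = A_2−P = (6.0000, -0.5000) → ‖Δ‖ = √36.2500 = 6.0208
L_3: Δ = A_3−P = (-2.0000, -0.5000) → ‖Δ‖ = √4.2500 = 2.0616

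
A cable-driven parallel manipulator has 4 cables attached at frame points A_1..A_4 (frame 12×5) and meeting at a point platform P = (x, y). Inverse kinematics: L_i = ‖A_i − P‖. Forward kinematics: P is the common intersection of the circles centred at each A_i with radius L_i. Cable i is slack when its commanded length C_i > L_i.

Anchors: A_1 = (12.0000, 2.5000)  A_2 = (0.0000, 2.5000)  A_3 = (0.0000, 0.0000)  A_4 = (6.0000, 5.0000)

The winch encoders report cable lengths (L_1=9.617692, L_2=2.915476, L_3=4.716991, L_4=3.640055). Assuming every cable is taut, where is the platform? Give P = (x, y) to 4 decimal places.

(2.5000, 4.0000)

circle eqns → linear via eq_j − eq_1; set q_j = A_j·A_j − L_j²
q_1 = 144.0000+6.2500−92.5000 = 57.7500
24.0000·x + 0.0000·y = q_1−q_2 = 60.0000
24.0000·x + 5.0000·y = q_1−q_3 = 80.0000
12.0000·x − 5.0000·y = q_1−q_4 = 10.0000
solve first two rows → x=2.5000, y=4.0000
check cable 4: ‖A_4−P‖² = 13.2500 ≈ L_4² = 13.2500 ✓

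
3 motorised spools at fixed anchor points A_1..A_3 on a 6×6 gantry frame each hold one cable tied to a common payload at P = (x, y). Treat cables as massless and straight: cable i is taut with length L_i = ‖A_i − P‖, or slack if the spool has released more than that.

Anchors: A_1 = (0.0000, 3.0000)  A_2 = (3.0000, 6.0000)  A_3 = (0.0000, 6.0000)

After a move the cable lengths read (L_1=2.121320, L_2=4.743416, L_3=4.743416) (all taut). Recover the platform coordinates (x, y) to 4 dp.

each cable: (A_i−P)·(A_i−P) = L_i²; let c_i = ‖A_i‖²−L_i²
c_1 = 0.0000+9.0000−4.5000 = 4.5000
row 1: -6.0000x − 6.0000y = -18.0000  (c_2=22.5000)
row 2: 0.0000x − 6.0000y = -9.0000  (c_3=13.5000)
Cramer on rows 1–2 → x = 1.5000, y = 1.5000

(1.5000, 1.5000)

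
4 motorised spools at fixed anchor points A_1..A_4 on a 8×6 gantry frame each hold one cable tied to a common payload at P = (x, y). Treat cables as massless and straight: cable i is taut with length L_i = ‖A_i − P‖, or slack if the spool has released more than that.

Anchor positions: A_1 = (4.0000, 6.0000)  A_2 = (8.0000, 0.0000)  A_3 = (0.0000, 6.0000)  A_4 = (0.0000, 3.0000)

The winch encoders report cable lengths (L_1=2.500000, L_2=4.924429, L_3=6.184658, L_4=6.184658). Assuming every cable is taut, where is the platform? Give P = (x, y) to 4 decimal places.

(6.0000, 4.5000)

expand ‖A_i−P‖²=L_i² and subtract eq 1 (k_i ≔ ‖A_i‖²−L_i²)
k_1 = 16.0000+36.0000−6.2500 = 45.7500
eq1−eq2 → [-8.0000  12.0000]·P = 6.0000
eq1−eq3 → [8.0000  0.0000]·P = 48.0000
eq1−eq4 → [8.0000  6.0000]·P = 75.0000
2×2 solve → P = (6.0000, 4.5000)
check cable 4: ‖A_4−P‖² = 38.2500 ≈ L_4² = 38.2500 ✓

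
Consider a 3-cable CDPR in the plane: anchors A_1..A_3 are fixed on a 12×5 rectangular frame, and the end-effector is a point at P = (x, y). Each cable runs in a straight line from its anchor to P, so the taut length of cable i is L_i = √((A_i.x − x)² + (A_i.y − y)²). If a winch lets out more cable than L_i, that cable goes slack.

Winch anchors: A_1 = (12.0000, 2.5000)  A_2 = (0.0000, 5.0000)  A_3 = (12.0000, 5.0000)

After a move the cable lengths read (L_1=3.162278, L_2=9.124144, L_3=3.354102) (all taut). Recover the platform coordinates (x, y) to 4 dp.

circle eqns → linear via eq_j − eq_1; set q_j = A_j·A_j − L_j²
q_1 = 144.0000+6.2500−10.0000 = 140.2500
24.0000·x − 5.0000·y = q_1−q_2 = 198.5000
0.0000·x − 5.0000·y = q_1−q_3 = -17.5000
solve first two rows → x=9.0000, y=3.5000

(9.0000, 3.5000)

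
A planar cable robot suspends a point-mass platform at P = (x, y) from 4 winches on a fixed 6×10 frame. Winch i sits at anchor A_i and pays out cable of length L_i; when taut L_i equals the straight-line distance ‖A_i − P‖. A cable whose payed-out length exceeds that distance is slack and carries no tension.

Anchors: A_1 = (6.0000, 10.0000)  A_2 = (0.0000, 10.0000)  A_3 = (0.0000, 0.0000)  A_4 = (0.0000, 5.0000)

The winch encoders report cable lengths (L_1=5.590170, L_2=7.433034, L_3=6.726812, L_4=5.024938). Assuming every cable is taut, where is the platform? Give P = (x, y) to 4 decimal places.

expand ‖A_i−P‖²=L_i² and subtract eq 1 (k_i ≔ ‖A_i‖²−L_i²)
k_1 = 36.0000+100.0000−31.2500 = 104.7500
eq1−eq2 → [12.0000  0.0000]·P = 60.0000
eq1−eq3 → [12.0000  20.0000]·P = 150.0000
eq1−eq4 → [12.0000  10.0000]·P = 105.0000
2×2 solve → P = (5.0000, 4.5000)
check cable 4: ‖A_4−P‖² = 25.2500 ≈ L_4² = 25.2500 ✓

(5.0000, 4.5000)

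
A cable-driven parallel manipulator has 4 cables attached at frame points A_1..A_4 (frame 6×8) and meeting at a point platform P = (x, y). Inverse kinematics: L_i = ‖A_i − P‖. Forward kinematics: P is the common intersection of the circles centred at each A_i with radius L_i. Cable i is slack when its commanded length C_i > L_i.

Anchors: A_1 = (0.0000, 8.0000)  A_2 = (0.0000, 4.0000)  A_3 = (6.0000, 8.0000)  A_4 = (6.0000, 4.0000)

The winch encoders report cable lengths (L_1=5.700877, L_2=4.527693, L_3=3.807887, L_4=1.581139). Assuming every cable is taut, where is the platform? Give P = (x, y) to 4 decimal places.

each cable: (A_i−P)·(A_i−P) = L_i²; let k_i = ‖A_i‖²−L_i²
k_1 = 0.0000+64.0000−32.5000 = 31.5000
row 1: 0.0000x + 8.0000y = 36.0000  (k_2=-4.5000)
row 2: -12.0000x + 0.0000y = -54.0000  (k_3=85.5000)
row 3: -12.0000x + 8.0000y = -18.0000  (k_4=49.5000)
Cramer on rows 1–2 → x = 4.5000, y = 4.5000
check cable 4: ‖A_4−P‖² = 2.5000 ≈ L_4² = 2.5000 ✓

(4.5000, 4.5000)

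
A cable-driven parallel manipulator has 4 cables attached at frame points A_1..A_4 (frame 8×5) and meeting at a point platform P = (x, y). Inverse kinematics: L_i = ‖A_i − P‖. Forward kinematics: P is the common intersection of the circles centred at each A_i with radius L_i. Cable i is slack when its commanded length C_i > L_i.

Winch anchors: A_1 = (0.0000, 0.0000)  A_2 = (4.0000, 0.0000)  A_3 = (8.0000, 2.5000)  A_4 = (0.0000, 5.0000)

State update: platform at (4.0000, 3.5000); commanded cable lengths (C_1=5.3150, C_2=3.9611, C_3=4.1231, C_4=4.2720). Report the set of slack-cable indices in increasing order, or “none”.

2

cable 1: L_1 = ‖A_1−P‖ = 5.3151;  C_1 = 5.3150 → taut
cable 2: L_2 = ‖A_2−P‖ = 3.5000;  C_2 = 3.9611 → slack
cable 3: L_3 = ‖A_3−P‖ = 4.1231;  C_3 = 4.1231 → taut
cable 4: L_4 = ‖A_4−P‖ = 4.2720;  C_4 = 4.2720 → taut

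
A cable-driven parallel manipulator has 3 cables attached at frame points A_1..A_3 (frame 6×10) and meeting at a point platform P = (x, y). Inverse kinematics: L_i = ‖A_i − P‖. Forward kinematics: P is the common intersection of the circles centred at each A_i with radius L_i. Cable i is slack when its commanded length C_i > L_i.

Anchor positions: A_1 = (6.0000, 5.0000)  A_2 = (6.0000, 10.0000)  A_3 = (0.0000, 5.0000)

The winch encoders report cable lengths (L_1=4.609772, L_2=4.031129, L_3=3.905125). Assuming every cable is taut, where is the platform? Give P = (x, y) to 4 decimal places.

(2.5000, 8.0000)

circle eqns → linear via eq_j − eq_1; set c_j = A_j·A_j − L_j²
c_1 = 36.0000+25.0000−21.2500 = 39.7500
0.0000·x − 10.0000·y = c_1−c_2 = -80.0000
12.0000·x + 0.0000·y = c_1−c_3 = 30.0000
solve first two rows → x=2.5000, y=8.0000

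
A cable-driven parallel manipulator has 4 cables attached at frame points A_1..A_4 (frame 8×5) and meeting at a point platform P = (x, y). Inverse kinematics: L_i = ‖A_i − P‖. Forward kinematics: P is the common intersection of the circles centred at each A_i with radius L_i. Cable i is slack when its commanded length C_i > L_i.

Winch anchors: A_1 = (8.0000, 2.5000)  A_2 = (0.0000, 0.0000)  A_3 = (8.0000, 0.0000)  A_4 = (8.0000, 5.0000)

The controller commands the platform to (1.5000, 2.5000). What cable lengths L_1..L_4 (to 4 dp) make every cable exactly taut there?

(6.5000, 2.9155, 6.9642, 6.9642)

L_1 = √((8.0000−1.5000)² + (2.5000−2.5000)²) = 6.5000
L_2 = √((0.0000−1.5000)² + (0.0000−2.5000)²) = 2.9155
L_3 = √((8.0000−1.5000)² + (0.0000−2.5000)²) = 6.9642
L_4 = √((8.0000−1.5000)² + (5.0000−2.5000)²) = 6.9642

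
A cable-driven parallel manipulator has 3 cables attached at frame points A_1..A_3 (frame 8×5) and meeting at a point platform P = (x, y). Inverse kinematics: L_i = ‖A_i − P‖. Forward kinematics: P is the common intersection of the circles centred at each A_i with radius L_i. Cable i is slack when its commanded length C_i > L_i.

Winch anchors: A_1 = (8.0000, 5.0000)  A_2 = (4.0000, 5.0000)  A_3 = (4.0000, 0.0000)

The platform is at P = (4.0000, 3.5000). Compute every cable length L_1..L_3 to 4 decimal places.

(4.2720, 1.5000, 3.5000)

L_1: Δ = A_1−P = (4.0000, 1.5000) → ‖Δ‖ = √18.2500 = 4.2720
L_2: Δ = A_2−P = (0.0000, 1.5000) → ‖Δ‖ = √2.2500 = 1.5000
L_3: Δ = A_3−P = (0.0000, -3.5000) → ‖Δ‖ = √12.2500 = 3.5000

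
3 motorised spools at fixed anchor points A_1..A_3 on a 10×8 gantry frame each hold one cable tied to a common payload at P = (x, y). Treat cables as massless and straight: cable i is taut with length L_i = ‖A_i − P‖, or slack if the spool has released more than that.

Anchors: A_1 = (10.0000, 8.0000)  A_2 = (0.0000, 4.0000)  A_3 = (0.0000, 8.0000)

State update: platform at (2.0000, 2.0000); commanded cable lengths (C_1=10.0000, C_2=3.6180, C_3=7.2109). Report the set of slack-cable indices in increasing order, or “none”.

i=1: geometric 10.0000 vs commanded 10.0000 ⇒ taut
i=2: geometric 2.8284 vs commanded 3.6180 ⇒ slack
i=3: geometric 6.3246 vs commanded 7.2109 ⇒ slack

2, 3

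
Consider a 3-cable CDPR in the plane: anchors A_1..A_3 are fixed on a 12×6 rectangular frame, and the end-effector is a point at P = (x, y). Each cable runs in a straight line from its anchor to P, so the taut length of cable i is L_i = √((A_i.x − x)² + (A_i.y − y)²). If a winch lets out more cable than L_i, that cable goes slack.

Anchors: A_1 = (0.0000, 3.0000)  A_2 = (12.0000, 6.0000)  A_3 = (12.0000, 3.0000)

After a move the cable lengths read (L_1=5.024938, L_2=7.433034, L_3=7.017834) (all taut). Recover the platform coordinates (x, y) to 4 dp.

(5.0000, 3.5000)

expand ‖A_i−P‖²=L_i² and subtract eq 1 (c_i ≔ ‖A_i‖²−L_i²)
c_1 = 0.0000+9.0000−25.2500 = -16.2500
eq1−eq2 → [-24.0000  -6.0000]·P = -141.0000
eq1−eq3 → [-24.0000  0.0000]·P = -120.0000
2×2 solve → P = (5.0000, 3.5000)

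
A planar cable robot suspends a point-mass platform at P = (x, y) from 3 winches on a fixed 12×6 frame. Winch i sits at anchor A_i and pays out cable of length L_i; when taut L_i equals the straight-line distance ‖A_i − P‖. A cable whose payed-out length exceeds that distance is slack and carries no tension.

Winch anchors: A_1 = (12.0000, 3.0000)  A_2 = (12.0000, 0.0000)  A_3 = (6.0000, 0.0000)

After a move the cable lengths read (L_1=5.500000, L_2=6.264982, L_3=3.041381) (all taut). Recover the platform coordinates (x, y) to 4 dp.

each cable: (A_i−P)·(A_i−P) = L_i²; let k_i = ‖A_i‖²−L_i²
k_1 = 144.0000+9.0000−30.2500 = 122.7500
row 1: 0.0000x + 6.0000y = 18.0000  (k_2=104.7500)
row 2: 12.0000x + 6.0000y = 96.0000  (k_3=26.7500)
Cramer on rows 1–2 → x = 6.5000, y = 3.0000

(6.5000, 3.0000)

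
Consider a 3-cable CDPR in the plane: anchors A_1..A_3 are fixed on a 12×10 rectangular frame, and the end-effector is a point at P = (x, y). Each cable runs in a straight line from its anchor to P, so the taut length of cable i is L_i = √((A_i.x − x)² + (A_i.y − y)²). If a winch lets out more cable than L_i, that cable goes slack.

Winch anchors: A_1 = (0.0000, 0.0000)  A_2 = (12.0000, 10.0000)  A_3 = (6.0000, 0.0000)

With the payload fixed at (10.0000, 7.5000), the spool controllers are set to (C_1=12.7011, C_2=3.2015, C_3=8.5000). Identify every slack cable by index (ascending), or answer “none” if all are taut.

i=1: geometric 12.5000 vs commanded 12.7011 ⇒ slack
i=2: geometric 3.2016 vs commanded 3.2015 ⇒ taut
i=3: geometric 8.5000 vs commanded 8.5000 ⇒ taut

1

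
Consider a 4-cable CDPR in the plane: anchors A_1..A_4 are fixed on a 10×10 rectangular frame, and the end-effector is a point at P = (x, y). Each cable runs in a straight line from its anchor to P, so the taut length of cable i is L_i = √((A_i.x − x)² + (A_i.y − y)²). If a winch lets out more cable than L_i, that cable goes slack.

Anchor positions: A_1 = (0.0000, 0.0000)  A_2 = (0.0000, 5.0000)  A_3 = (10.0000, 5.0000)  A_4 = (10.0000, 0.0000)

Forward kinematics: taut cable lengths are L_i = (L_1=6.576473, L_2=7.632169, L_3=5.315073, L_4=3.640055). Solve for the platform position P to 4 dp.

(6.5000, 1.0000)

each cable: (A_i−P)·(A_i−P) = L_i²; let q_i = ‖A_i‖²−L_i²
q_1 = 0.0000+0.0000−43.2500 = -43.2500
row 1: 0.0000x − 10.0000y = -10.0000  (q_2=-33.2500)
row 2: -20.0000x − 10.0000y = -140.0000  (q_3=96.7500)
row 3: -20.0000x + 0.0000y = -130.0000  (q_4=86.7500)
Cramer on rows 1–2 → x = 6.5000, y = 1.0000
check cable 4: ‖A_4−P‖² = 13.2500 ≈ L_4² = 13.2500 ✓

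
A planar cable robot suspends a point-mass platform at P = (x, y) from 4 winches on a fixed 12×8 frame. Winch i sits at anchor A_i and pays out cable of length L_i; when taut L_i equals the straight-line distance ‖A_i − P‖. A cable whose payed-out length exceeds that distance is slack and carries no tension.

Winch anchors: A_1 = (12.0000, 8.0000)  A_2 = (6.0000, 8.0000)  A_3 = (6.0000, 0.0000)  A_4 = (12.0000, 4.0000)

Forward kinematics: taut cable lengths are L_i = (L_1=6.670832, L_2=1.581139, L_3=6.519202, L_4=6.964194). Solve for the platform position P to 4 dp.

expand ‖A_i−P‖²=L_i² and subtract eq 1 (c_i ≔ ‖A_i‖²−L_i²)
c_1 = 144.0000+64.0000−44.5000 = 163.5000
eq1−eq2 → [12.0000  0.0000]·P = 66.0000
eq1−eq3 → [12.0000  16.0000]·P = 170.0000
eq1−eq4 → [0.0000  8.0000]·P = 52.0000
2×2 solve → P = (5.5000, 6.5000)
check cable 4: ‖A_4−P‖² = 48.5000 ≈ L_4² = 48.5000 ✓

(5.5000, 6.5000)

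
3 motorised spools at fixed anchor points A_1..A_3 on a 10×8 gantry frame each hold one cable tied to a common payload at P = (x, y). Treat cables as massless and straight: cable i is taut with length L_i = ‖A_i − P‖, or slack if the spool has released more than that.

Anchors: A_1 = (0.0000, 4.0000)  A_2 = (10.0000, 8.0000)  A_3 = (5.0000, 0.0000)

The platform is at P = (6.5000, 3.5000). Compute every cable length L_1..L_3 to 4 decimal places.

L_1: Δ = A_1−P = (-6.5000, 0.5000) → ‖Δ‖ = √42.5000 = 6.5192
L_2: Δ = A_2−P = (3.5000, 4.5000) → ‖Δ‖ = √32.5000 = 5.7009
L_3: Δ = A_3−P = (-1.5000, -3.5000) → ‖Δ‖ = √14.5000 = 3.8079

(6.5192, 5.7009, 3.8079)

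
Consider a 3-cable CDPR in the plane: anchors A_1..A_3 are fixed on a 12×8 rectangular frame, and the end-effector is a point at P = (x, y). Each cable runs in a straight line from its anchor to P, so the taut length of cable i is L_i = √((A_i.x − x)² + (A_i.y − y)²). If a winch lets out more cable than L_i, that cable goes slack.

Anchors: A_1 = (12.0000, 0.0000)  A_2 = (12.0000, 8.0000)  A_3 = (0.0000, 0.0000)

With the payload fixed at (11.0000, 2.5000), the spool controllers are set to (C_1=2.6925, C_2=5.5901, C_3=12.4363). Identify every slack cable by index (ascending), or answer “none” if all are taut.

3

cable 1: L_1 = ‖A_1−P‖ = 2.6926;  C_1 = 2.6925 → taut
cable 2: L_2 = ‖A_2−P‖ = 5.5902;  C_2 = 5.5901 → taut
cable 3: L_3 = ‖A_3−P‖ = 11.2805;  C_3 = 12.4363 → slack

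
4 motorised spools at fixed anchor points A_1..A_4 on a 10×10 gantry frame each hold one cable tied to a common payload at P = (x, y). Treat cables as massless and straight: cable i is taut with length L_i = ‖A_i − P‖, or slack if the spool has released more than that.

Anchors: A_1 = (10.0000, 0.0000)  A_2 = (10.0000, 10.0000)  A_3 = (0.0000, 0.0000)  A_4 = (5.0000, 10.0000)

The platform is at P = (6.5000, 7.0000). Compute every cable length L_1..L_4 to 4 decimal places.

cable 1: Δx=3.5000, Δy=-7.0000; L_1 = √(Δx²+Δy²) = 7.8262
cable 2: Δx=3.5000, Δy=3.0000; L_2 = √(Δx²+Δy²) = 4.6098
cable 3: Δx=-6.5000, Δy=-7.0000; L_3 = √(Δx²+Δy²) = 9.5525
cable 4: Δx=-1.5000, Δy=3.0000; L_4 = √(Δx²+Δy²) = 3.3541

(7.8262, 4.6098, 9.5525, 3.3541)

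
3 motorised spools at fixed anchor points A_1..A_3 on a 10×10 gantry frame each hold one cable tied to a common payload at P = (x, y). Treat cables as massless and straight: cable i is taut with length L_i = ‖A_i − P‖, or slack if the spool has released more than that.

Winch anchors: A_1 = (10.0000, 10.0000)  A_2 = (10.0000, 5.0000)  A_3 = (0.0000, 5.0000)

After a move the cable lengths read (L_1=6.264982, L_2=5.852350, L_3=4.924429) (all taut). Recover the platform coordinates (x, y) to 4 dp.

circle eqns → linear via eq_j − eq_1; set k_j = A_j·A_j − L_j²
k_1 = 100.0000+100.0000−39.2500 = 160.7500
0.0000·x + 10.0000·y = k_1−k_2 = 70.0000
20.0000·x + 10.0000·y = k_1−k_3 = 160.0000
solve first two rows → x=4.5000, y=7.0000

(4.5000, 7.0000)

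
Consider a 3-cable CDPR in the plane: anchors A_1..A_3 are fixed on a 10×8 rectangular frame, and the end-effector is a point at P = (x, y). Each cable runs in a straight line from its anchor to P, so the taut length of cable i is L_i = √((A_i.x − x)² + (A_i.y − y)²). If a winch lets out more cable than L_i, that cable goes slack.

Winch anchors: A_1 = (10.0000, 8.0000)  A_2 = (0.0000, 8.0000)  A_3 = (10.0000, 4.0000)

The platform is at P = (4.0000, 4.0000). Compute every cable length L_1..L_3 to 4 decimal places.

(7.2111, 5.6569, 6.0000)

L_1 = √((10.0000−4.0000)² + (8.0000−4.0000)²) = 7.2111
L_2 = √((0.0000−4.0000)² + (8.0000−4.0000)²) = 5.6569
L_3 = √((10.0000−4.0000)² + (4.0000−4.0000)²) = 6.0000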